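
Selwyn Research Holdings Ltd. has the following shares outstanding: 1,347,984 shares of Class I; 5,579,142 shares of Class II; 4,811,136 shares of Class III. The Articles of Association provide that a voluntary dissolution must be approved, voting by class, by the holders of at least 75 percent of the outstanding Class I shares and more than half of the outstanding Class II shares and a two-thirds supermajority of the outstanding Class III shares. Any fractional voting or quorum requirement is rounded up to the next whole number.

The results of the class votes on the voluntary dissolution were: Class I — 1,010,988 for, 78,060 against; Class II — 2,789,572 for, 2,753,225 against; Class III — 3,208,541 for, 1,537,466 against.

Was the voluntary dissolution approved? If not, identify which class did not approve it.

Approved — every class gave the required vote.

Class I: 3/4 of 1347984 = 1010988; 1,010,988 required, 1,010,988 in favor — approved.
Class II: a majority of 5579142 is 2789572; 2,789,572 required, 2,789,572 in favor — approved.
Class III: 2/3 of 4811136 = 3207424; 3,207,424 required, 3,208,541 in favor — approved.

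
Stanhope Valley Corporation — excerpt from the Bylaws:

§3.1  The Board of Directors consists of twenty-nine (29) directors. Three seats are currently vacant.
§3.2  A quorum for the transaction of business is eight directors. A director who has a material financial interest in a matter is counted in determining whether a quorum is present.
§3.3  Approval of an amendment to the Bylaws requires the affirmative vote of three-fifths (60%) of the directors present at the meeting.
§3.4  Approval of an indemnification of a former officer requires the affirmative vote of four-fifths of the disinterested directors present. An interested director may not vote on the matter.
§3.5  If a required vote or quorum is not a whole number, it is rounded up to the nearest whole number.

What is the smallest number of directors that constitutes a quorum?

8

The quorum is fixed at 8.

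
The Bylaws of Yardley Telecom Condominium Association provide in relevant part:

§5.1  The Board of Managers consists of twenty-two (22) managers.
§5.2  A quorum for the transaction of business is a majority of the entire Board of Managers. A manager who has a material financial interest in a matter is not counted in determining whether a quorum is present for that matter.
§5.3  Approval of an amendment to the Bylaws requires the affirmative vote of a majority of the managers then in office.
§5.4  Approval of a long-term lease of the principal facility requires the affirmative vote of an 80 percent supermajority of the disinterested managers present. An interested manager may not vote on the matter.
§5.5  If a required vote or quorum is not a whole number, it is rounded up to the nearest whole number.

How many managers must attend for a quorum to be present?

A majority of 22 is 12.

12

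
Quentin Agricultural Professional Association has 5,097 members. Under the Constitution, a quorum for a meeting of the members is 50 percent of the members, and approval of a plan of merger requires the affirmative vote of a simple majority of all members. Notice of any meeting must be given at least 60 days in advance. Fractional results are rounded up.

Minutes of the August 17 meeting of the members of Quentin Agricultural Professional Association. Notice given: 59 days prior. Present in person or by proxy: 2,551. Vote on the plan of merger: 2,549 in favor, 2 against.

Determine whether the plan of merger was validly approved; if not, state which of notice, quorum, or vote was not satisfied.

Invalid — notice requirement not satisfied.

Notice: 59 days given; 60 required. Not satisfied.
Quorum: 50% of 5,097 = 2,548.50, rounded up to 2,549; 2,551 present. Satisfied.
Vote: requires a majority of all members (5,097); a majority of 5097 is 2549, so 2,549 needed; 2,549 in favor. Satisfied.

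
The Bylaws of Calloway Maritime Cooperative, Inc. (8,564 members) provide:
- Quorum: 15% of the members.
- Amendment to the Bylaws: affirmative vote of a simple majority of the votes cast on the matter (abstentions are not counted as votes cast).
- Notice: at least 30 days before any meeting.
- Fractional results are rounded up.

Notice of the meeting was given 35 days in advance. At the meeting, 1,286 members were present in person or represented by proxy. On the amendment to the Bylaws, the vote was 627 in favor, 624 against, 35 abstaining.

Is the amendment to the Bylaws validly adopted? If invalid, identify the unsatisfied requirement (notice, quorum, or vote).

Valid — all requirements satisfied.

Notice: 35 days given; 30 required. Satisfied.
Quorum: 15% of 8,564 = 1,284.60, rounded up to 1,285; 1,286 present. Satisfied.
Vote: requires a majority of the votes cast (1,286 − 35 abstaining = 1,251); a majority of 1251 is 626, so 626 needed; 627 in favor. Satisfied.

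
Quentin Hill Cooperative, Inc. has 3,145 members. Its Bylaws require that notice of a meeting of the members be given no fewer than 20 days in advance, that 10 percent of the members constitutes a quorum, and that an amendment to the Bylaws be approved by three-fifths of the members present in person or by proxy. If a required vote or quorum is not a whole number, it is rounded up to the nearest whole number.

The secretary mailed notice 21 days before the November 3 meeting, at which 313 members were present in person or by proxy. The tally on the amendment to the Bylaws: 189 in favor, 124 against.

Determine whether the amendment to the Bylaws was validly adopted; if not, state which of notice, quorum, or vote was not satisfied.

Notice: 21 days given; 20 required. Satisfied.
Quorum: 10% of 3,145 = 314.50, rounded up to 315; 313 present. Not satisfied.
Vote: requires three-fifths of those present (313); 3/5 of 313 = 187.80, rounded up to 188, so 188 needed; 189 in favor. Satisfied.

Invalid — quorum requirement not satisfied.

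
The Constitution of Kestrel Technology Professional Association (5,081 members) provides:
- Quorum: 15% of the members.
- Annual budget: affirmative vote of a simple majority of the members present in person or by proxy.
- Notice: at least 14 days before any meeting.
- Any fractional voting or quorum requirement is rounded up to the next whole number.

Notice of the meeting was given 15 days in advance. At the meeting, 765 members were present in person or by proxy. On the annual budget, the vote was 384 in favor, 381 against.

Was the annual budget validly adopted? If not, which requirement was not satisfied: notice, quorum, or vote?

Valid — all requirements satisfied.

Notice: 15 days given; 14 required. Satisfied.
Quorum: 15% of 5,081 = 762.15, rounded up to 763; 765 present. Satisfied.
Vote: requires a majority of those present (765); a majority of 765 is 383, so 383 needed; 384 in favor. Satisfied.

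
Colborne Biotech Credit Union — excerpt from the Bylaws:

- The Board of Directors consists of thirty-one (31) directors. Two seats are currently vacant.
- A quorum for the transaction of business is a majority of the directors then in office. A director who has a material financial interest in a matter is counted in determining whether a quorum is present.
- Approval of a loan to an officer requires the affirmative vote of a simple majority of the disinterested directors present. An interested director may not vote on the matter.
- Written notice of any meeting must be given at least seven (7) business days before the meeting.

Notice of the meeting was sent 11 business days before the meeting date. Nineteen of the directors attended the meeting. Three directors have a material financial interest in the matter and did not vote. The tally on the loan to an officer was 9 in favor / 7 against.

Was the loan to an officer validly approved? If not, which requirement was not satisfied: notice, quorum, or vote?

Notice: 11 business days given; 7 required (11 ≥ 7). Satisfied.
Quorum: 19 present (interested directors count toward quorum); quorum is 15. Satisfied.
Vote: the loan to an officer requires a majority of the disinterested directors present (19 − 3 = 16). A majority of 16 is 9, so 9 affirmative votes are needed; 9 voted in favor. Satisfied.

Valid — all requirements satisfied.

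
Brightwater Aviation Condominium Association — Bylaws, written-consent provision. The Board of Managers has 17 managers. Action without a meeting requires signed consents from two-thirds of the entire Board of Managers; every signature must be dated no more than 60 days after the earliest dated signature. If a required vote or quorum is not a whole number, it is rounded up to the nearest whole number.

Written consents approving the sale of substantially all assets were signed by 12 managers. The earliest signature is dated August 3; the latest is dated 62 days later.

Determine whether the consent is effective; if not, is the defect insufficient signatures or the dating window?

Signatures required: two-thirds of 17 — 2/3 of 17 = 11.33, rounded up to 12, so 12 needed; 12 signed. Sufficient.
Dating window: the latest signature is 62 days after the earliest; the limit is 60 days. Outside the window.

Not effective — dating-window requirement not satisfied.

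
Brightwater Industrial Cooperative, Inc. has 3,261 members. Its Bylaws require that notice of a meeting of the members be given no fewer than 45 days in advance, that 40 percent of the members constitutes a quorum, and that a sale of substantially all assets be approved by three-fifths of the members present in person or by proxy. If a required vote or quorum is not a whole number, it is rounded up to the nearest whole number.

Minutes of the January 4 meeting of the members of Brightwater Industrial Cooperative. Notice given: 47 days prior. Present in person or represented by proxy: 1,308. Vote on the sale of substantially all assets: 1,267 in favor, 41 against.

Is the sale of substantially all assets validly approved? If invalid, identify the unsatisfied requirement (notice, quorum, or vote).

Valid — all requirements satisfied.

Notice: 47 days given; 45 required. Satisfied.
Quorum: 40% of 3,261 = 1,304.40, rounded up to 1,305; 1,308 present. Satisfied.
Vote: requires three-fifths of those present (1,308); 3/5 of 1308 = 784.80, rounded up to 785, so 785 needed; 1,267 in favor. Satisfied.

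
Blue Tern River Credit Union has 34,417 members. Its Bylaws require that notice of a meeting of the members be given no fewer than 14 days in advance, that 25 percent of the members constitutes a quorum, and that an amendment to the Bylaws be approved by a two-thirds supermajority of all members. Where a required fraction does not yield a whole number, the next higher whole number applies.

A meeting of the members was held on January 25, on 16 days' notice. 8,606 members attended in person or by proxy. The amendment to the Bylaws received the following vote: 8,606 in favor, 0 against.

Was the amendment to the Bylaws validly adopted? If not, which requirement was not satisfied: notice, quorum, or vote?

Notice: 16 days given; 14 required. Satisfied.
Quorum: 25% of 34,417 = 8,604.25, rounded up to 8,605; 8,606 present. Satisfied.
Vote: requires two-thirds of all members (34,417); 2/3 of 34417 = 22944.67, rounded up to 22945, so 22,945 needed; 8,606 in favor. Not satisfied.

Invalid — vote requirement not satisfied.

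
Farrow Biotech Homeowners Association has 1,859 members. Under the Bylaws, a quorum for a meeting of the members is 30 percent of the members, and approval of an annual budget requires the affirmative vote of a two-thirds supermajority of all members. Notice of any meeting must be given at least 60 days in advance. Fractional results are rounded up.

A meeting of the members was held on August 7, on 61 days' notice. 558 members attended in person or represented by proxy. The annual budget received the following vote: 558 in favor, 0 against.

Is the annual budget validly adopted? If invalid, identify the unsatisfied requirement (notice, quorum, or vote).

Notice: 61 days given; 60 required. Satisfied.
Quorum: 30% of 1,859 = 557.70, rounded up to 558; 558 present. Satisfied.
Vote: requires two-thirds of all members (1,859); 2/3 of 1859 = 1239.33, rounded up to 1240, so 1,240 needed; 558 in favor. Not satisfied.

Invalid — vote requirement not satisfied.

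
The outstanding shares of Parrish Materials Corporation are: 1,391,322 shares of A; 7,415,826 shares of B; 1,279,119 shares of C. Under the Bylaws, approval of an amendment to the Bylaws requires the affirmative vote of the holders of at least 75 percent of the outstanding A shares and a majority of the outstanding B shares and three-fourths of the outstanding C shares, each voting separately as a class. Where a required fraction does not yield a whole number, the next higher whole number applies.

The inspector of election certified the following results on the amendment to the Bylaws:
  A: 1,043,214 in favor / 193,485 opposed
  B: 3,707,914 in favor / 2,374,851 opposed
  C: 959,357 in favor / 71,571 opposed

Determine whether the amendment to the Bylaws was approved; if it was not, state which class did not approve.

A: 3/4 of 1391322 = 1043491.50, rounded up to 1043492; 1,043,492 required, 1,043,214 in favor — not approved.
B: a majority of 7415826 is 3707914; 3,707,914 required, 3,707,914 in favor — approved.
C: 3/4 of 1279119 = 959339.25, rounded up to 959340; 959,340 required, 959,357 in favor — approved.

Not approved — the A shares did not give the required vote.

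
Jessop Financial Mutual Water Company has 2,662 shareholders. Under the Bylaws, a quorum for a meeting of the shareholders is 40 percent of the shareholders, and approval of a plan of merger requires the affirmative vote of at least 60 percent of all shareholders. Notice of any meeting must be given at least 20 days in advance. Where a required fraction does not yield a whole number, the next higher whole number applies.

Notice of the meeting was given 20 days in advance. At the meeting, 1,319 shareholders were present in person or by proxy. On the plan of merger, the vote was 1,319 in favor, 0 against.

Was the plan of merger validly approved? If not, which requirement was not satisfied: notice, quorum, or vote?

Notice: 20 days given; 20 required. Satisfied.
Quorum: 40% of 2,662 = 1,064.80, rounded up to 1,065; 1,319 present. Satisfied.
Vote: requires three-fifths of all shareholders (2,662); 3/5 of 2662 = 1597.20, rounded up to 1598, so 1,598 needed; 1,319 in favor. Not satisfied.

Invalid — vote requirement not satisfied.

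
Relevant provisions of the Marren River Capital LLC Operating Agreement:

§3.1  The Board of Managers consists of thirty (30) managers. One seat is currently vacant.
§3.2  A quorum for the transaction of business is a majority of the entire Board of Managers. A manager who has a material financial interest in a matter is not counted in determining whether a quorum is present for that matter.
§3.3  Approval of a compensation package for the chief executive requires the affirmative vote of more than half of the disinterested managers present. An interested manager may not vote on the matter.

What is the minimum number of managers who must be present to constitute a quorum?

16

A majority of 30 is 16.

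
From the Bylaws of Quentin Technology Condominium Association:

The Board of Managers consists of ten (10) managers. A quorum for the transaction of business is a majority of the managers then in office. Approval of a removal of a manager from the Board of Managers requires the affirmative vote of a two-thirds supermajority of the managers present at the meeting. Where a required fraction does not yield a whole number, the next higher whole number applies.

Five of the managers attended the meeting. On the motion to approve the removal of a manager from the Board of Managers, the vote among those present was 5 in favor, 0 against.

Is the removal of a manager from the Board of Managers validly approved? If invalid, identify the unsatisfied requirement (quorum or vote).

Invalid — quorum requirement not satisfied.

Quorum: 5 present; quorum is 6. Not satisfied.
Vote: the removal of a manager from the Board of Managers requires two-thirds of the managers present (5). 2/3 of 5 = 3.33, rounded up to 4, so 4 affirmative votes are needed; 5 voted in favor. Satisfied. (Moot — without a quorum no business can be validly transacted.)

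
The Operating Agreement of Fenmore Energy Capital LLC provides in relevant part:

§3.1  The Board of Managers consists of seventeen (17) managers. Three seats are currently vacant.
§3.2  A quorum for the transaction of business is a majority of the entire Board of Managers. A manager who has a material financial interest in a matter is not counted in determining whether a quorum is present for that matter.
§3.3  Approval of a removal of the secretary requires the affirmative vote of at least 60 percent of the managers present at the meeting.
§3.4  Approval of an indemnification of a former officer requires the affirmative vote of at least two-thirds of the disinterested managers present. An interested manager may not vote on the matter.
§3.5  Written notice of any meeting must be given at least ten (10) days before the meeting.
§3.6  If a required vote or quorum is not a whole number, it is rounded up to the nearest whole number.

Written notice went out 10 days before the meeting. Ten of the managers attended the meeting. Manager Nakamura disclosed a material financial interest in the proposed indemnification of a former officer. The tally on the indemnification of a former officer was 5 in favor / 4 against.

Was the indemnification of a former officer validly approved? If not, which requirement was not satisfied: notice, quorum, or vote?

Notice: 10 days given; 10 required (10 ≥ 10). Satisfied.
Quorum: 10 present, but the 1 interested manager does not count, leaving 9. Quorum is 9. Satisfied.
Vote: the indemnification of a former officer requires two-thirds of the disinterested managers present (10 − 1 = 9). 2/3 of 9 = 6, so 6 affirmative votes are needed; 5 voted in favor. Not satisfied.

Invalid — vote requirement not satisfied.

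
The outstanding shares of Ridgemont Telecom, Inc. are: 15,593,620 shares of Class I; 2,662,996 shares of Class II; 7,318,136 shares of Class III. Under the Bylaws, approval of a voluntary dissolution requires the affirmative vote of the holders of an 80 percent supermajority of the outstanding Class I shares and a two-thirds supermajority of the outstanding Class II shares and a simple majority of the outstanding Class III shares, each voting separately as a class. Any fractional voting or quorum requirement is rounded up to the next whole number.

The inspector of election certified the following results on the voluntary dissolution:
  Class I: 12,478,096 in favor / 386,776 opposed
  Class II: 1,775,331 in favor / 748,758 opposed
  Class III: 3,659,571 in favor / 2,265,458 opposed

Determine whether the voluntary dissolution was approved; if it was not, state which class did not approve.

Approved — every class gave the required vote.

Class I: 4/5 of 15593620 = 12474896; 12,474,896 required, 12,478,096 in favor — approved.
Class II: 2/3 of 2662996 = 1775330.67, rounded up to 1775331; 1,775,331 required, 1,775,331 in favor — approved.
Class III: a majority of 7318136 is 3659069; 3,659,069 required, 3,659,571 in favor — approved.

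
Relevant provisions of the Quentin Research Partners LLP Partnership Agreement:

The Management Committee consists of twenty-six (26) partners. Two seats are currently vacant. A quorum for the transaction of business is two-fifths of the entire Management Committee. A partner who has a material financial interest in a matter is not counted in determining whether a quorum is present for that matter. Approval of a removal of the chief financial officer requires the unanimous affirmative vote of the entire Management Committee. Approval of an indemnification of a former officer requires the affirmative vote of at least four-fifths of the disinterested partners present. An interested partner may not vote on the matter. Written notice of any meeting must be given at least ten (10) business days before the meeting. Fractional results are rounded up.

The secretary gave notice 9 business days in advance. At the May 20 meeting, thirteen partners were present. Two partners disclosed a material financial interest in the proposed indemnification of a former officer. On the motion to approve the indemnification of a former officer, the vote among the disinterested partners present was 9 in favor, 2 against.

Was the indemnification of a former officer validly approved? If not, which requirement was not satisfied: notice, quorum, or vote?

Notice: 9 business days given; 10 required (9 < 10). Not satisfied.
Quorum: 13 present, but the 2 interested partners do not count, leaving 11. Quorum is 11. Satisfied.
Vote: the indemnification of a former officer requires four-fifths of the disinterested partners present (13 − 2 = 11). 4/5 of 11 = 8.80, rounded up to 9, so 9 affirmative votes are needed; 9 voted in favor. Satisfied.

Invalid — notice requirement not satisfied.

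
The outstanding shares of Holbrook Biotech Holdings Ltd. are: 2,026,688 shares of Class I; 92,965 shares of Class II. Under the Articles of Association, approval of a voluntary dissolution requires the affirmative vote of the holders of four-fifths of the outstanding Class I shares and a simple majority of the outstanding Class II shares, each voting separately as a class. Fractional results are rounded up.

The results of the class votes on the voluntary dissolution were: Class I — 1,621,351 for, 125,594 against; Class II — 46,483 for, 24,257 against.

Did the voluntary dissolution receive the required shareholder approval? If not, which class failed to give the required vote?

Approved — every class gave the required vote.

Class I: 4/5 of 2026688 = 1621350.40, rounded up to 1621351; 1,621,351 required, 1,621,351 in favor — approved.
Class II: a majority of 92965 is 46483; 46,483 required, 46,483 in favor — approved.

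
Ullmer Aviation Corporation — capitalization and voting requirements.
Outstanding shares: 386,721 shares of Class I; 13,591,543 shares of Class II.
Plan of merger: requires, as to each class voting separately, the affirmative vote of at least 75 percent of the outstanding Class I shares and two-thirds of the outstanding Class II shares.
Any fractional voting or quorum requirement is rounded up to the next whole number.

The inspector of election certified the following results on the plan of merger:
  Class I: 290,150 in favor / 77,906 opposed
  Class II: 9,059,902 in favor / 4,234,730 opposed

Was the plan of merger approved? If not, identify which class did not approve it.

Not approved — the Class II shares did not give the required vote.

Class I: 3/4 of 386721 = 290040.75, rounded up to 290041; 290,041 required, 290,150 in favor — approved.
Class II: 2/3 of 13591543 = 9061028.67, rounded up to 9061029; 9,061,029 required, 9,059,902 in favor — not approved.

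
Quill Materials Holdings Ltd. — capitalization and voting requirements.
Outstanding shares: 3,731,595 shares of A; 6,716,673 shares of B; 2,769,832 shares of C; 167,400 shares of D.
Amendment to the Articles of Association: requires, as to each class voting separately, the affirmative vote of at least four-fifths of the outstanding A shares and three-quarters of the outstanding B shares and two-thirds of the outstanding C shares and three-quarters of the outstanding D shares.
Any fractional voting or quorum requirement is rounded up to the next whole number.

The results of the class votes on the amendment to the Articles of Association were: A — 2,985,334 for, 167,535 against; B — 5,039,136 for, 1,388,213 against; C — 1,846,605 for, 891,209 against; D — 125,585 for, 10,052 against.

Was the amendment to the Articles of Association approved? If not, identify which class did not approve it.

A: 4/5 of 3731595 = 2985276; 2,985,276 required, 2,985,334 in favor — approved.
B: 3/4 of 6716673 = 5037504.75, rounded up to 5037505; 5,037,505 required, 5,039,136 in favor — approved.
C: 2/3 of 2769832 = 1846554.67, rounded up to 1846555; 1,846,555 required, 1,846,605 in favor — approved.
D: 3/4 of 167400 = 125550; 125,550 required, 125,585 in favor — approved.

Approved — every class gave the required vote.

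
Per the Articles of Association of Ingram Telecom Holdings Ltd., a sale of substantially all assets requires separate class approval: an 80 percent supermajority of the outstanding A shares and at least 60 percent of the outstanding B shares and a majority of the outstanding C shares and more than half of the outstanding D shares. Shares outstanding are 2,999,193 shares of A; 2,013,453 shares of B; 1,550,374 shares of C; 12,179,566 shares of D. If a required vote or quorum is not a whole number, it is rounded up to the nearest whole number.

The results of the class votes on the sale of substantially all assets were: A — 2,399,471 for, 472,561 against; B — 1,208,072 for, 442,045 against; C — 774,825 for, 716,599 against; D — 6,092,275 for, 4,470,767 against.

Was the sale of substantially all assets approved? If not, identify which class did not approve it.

A: 4/5 of 2999193 = 2399354.40, rounded up to 2399355; 2,399,355 required, 2,399,471 in favor — approved.
B: 3/5 of 2013453 = 1208071.80, rounded up to 1208072; 1,208,072 required, 1,208,072 in favor — approved.
C: a majority of 1550374 is 775188; 775,188 required, 774,825 in favor — not approved.
D: a majority of 12179566 is 6089784; 6,089,784 required, 6,092,275 in favor — approved.

Not approved — the C shares did not give the required vote.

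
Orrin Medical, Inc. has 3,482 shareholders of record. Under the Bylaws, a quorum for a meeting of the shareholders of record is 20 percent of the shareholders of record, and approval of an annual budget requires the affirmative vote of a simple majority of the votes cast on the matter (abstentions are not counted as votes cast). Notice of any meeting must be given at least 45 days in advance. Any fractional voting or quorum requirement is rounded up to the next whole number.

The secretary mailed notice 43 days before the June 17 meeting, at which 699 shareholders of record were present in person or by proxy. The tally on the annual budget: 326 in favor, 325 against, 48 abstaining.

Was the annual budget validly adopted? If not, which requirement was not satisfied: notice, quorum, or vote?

Invalid — notice requirement not satisfied.

Notice: 43 days given; 45 required. Not satisfied.
Quorum: 20% of 3,482 = 696.40, rounded up to 697; 699 present. Satisfied.
Vote: requires a majority of the votes cast (699 − 48 abstaining = 651); a majority of 651 is 326, so 326 needed; 326 in favor. Satisfied.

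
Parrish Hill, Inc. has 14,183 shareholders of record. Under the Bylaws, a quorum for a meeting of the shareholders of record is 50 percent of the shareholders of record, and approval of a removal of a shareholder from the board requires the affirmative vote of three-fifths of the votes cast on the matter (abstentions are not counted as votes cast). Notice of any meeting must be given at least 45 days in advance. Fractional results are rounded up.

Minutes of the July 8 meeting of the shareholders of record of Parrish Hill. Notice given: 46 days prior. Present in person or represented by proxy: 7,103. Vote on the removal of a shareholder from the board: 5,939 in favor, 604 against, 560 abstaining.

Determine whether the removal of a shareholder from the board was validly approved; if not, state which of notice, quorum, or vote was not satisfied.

Valid — all requirements satisfied.

Notice: 46 days given; 45 required. Satisfied.
Quorum: 50% of 14,183 = 7,091.50, rounded up to 7,092; 7,103 present. Satisfied.
Vote: requires three-fifths of the votes cast (7,103 − 560 abstaining = 6,543); 3/5 of 6543 = 3925.80, rounded up to 3926, so 3,926 needed; 5,939 in favor. Satisfied.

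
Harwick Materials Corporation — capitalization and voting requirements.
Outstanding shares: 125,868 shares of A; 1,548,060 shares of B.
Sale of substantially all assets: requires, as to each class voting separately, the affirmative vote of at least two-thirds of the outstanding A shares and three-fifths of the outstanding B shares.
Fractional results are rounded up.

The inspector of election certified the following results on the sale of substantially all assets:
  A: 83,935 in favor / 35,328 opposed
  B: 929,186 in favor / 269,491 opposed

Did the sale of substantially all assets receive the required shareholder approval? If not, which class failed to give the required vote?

A: 2/3 of 125868 = 83912; 83,912 required, 83,935 in favor — approved.
B: 3/5 of 1548060 = 928836; 928,836 required, 929,186 in favor — approved.

Approved — every class gave the required vote.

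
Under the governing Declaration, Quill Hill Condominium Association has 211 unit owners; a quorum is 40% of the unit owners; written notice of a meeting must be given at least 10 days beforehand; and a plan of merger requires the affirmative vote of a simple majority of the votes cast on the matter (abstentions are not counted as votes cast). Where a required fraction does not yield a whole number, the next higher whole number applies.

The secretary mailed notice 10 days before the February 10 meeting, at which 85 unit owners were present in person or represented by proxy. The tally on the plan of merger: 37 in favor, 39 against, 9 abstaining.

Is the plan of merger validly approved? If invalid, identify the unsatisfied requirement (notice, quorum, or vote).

Notice: 10 days given; 10 required. Satisfied.
Quorum: 40% of 211 = 84.40, rounded up to 85; 85 present. Satisfied.
Vote: requires a majority of the votes cast (85 − 9 abstaining = 76); a majority of 76 is 39, so 39 needed; 37 in favor. Not satisfied.

Invalid — vote requirement not satisfied.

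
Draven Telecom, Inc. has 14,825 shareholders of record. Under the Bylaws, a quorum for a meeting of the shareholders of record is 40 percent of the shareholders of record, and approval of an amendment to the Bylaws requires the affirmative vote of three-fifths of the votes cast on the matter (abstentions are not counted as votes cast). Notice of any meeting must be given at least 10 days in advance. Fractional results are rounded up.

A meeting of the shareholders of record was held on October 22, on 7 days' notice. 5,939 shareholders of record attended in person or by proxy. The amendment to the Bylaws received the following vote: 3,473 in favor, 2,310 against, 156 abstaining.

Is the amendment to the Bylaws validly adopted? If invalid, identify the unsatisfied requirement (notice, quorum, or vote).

Notice: 7 days given; 10 required. Not satisfied.
Quorum: 40% of 14,825 = 5,930; 5,939 present. Satisfied.
Vote: requires three-fifths of the votes cast (5,939 − 156 abstaining = 5,783); 3/5 of 5783 = 3469.80, rounded up to 3470, so 3,470 needed; 3,473 in favor. Satisfied.

Invalid — notice requirement not satisfied.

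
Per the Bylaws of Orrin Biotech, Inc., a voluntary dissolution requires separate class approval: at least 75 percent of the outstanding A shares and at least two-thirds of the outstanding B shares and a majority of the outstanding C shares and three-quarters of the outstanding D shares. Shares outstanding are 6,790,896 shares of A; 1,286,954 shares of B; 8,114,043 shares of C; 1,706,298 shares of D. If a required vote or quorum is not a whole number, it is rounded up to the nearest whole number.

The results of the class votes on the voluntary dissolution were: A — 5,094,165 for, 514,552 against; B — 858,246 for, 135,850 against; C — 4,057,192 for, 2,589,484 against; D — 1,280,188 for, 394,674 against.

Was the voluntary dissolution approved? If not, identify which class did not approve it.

Approved — every class gave the required vote.

A: 3/4 of 6790896 = 5093172; 5,093,172 required, 5,094,165 in favor — approved.
B: 2/3 of 1286954 = 857969.33, rounded up to 857970; 857,970 required, 858,246 in favor — approved.
C: a majority of 8114043 is 4057022; 4,057,022 required, 4,057,192 in favor — approved.
D: 3/4 of 1706298 = 1279723.50, rounded up to 1279724; 1,279,724 required, 1,280,188 in favor — approved.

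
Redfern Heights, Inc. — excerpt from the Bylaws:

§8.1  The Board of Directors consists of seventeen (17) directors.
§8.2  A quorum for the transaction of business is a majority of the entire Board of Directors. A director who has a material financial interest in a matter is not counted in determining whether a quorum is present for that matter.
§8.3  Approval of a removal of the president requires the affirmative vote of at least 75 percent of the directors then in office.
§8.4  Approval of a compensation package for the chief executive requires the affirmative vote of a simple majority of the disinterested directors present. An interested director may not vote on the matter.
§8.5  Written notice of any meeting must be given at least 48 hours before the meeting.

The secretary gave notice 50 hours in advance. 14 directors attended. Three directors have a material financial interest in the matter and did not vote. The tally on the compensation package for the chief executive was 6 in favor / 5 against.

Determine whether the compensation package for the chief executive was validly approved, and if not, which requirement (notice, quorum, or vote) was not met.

Notice: 50 hours given; 48 required (50 ≥ 48). Satisfied.
Quorum: 14 present, but the 3 interested directors do not count, leaving 11. Quorum is 9. Satisfied.
Vote: the compensation package for the chief executive requires a majority of the disinterested directors present (14 − 3 = 11). A majority of 11 is 6, so 6 affirmative votes are needed; 6 voted in favor. Satisfied.

Valid — all requirements satisfied.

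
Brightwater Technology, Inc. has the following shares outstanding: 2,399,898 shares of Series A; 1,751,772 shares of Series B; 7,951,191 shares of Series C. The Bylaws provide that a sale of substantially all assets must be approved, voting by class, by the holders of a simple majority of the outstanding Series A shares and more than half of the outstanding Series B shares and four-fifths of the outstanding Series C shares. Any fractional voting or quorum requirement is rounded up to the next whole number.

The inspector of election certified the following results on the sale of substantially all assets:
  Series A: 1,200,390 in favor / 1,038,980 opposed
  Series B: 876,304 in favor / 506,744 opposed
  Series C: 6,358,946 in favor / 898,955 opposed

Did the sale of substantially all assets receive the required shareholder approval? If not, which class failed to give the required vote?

Not approved — the Series C shares did not give the required vote.

Series A: a majority of 2399898 is 1199950; 1,199,950 required, 1,200,390 in favor — approved.
Series B: a majority of 1751772 is 875887; 875,887 required, 876,304 in favor — approved.
Series C: 4/5 of 7951191 = 6360952.80, rounded up to 6360953; 6,360,953 required, 6,358,946 in favor — not approved.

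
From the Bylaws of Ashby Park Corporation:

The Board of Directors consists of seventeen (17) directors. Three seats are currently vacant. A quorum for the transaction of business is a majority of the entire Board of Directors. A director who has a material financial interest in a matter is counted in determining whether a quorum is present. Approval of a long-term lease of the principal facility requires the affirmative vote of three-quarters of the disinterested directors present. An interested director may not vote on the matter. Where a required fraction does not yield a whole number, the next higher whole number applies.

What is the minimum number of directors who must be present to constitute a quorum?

9

A majority of 17 is 9.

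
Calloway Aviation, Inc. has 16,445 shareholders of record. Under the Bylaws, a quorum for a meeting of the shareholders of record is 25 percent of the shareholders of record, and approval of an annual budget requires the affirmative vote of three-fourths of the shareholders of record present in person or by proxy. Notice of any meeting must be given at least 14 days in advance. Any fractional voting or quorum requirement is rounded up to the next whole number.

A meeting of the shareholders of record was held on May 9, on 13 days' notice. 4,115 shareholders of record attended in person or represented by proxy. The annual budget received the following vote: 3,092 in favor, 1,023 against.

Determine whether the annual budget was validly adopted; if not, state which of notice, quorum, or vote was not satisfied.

Notice: 13 days given; 14 required. Not satisfied.
Quorum: 25% of 16,445 = 4,111.25, rounded up to 4,112; 4,115 present. Satisfied.
Vote: requires three-fourths of those present (4,115); 3/4 of 4115 = 3086.25, rounded up to 3087, so 3,087 needed; 3,092 in favor. Satisfied.

Invalid — notice requirement not satisfied.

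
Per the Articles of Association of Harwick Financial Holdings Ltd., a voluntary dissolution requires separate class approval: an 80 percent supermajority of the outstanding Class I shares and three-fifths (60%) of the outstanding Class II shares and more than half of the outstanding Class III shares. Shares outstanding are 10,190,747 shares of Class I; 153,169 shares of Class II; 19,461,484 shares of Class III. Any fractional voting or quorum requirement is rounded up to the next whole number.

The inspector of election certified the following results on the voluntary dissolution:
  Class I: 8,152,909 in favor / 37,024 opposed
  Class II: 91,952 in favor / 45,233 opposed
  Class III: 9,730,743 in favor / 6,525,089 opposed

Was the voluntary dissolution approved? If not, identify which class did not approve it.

Class I: 4/5 of 10190747 = 8152597.60, rounded up to 8152598; 8,152,598 required, 8,152,909 in favor — approved.
Class II: 3/5 of 153169 = 91901.40, rounded up to 91902; 91,902 required, 91,952 in favor — approved.
Class III: a majority of 19461484 is 9730743; 9,730,743 required, 9,730,743 in favor — approved.

Approved — every class gave the required vote.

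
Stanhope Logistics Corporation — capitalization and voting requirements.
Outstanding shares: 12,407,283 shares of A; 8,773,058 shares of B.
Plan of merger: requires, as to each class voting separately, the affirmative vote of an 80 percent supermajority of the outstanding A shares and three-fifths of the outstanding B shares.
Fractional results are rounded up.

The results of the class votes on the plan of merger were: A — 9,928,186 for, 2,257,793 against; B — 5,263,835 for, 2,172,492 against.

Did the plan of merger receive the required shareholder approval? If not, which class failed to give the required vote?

Approved — every class gave the required vote.

A: 4/5 of 12407283 = 9925826.40, rounded up to 9925827; 9,925,827 required, 9,928,186 in favor — approved.
B: 3/5 of 8773058 = 5263834.80, rounded up to 5263835; 5,263,835 required, 5,263,835 in favor — approved.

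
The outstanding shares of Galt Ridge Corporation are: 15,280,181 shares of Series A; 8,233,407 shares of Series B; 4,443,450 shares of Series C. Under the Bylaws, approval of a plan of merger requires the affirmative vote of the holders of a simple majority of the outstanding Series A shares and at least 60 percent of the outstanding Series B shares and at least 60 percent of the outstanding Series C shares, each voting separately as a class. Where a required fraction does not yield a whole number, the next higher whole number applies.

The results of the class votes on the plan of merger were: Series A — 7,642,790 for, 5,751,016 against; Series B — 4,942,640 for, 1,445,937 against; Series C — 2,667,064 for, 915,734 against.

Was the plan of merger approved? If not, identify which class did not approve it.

Approved — every class gave the required vote.

Series A: a majority of 15280181 is 7640091; 7,640,091 required, 7,642,790 in favor — approved.
Series B: 3/5 of 8233407 = 4940044.20, rounded up to 4940045; 4,940,045 required, 4,942,640 in favor — approved.
Series C: 3/5 of 4443450 = 2666070; 2,666,070 required, 2,667,064 in favor — approved.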